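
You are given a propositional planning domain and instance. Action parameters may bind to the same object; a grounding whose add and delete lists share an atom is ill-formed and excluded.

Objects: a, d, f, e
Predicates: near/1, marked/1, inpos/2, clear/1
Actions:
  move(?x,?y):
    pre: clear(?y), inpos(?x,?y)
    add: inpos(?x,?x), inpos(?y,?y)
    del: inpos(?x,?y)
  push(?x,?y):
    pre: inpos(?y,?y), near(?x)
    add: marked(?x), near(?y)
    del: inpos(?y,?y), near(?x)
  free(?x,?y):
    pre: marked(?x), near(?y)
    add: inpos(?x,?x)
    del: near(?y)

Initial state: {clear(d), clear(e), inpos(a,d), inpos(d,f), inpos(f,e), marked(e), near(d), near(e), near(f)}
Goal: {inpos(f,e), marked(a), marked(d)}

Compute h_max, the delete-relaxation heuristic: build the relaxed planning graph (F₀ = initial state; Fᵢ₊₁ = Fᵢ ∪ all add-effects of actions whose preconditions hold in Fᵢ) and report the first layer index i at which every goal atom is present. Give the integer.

F0 = init (9 atoms)
F1 = F0 ∪ {inpos(a,a), inpos(d,d), inpos(e,e), inpos(f,f)}  (13 atoms)
F2 = F1 ∪ {marked(d), marked(f), near(a)}  (16 atoms)
F3 = F2 ∪ {marked(a)}  (17 atoms)
goal ⊆ F3  ⇒  h_max = 3

3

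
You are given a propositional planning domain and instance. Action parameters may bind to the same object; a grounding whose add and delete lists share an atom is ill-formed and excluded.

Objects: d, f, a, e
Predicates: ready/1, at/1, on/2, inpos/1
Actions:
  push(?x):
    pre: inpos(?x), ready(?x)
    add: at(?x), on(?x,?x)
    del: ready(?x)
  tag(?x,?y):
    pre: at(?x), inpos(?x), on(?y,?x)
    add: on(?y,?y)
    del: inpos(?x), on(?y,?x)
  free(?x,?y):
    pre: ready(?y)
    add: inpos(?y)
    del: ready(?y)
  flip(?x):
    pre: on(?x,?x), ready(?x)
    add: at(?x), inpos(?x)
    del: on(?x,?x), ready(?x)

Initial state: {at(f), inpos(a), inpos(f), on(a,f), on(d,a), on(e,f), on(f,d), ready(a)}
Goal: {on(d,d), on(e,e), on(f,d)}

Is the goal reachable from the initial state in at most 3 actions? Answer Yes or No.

Yes

1. push(a)  →  {at(a), at(f), inpos(a), inpos(f), on(a,a), on(a,f), on(d,a), on(e,f), on(f,d)}
2. tag(f,e)  →  {at(a), at(f), inpos(a), on(a,a), on(a,f), on(d,a), on(e,e), on(f,d)}
3. tag(a,d)  →  {at(a), at(f), on(a,a), on(a,f), on(d,d), on(e,e), on(f,d)}
optimal plan length = 3; 3 ≤ 3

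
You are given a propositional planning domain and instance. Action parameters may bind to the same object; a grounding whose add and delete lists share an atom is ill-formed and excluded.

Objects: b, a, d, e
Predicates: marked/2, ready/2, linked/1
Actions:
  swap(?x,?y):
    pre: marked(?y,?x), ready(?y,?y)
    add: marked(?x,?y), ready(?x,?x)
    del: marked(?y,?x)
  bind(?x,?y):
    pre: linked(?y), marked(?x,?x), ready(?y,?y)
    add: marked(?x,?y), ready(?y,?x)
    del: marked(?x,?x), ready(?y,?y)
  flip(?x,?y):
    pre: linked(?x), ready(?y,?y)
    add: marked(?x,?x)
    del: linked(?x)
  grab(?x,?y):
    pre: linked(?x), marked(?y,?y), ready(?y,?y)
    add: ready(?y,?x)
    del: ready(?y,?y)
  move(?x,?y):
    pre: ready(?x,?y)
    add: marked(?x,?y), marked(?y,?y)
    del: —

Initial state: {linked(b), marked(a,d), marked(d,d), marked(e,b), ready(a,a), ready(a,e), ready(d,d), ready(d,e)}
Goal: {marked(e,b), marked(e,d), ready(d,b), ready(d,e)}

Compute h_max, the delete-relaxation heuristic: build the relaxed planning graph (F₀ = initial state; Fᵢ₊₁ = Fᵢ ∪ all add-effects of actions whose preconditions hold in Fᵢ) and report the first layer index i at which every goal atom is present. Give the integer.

F0 = init (8 atoms)
F1 = F0 ∪ {marked(a,a), marked(a,e), marked(b,b), marked(d,a), marked(d,e), marked(e,e), ready(d,b)}  (15 atoms)
F2 = F1 ∪ {marked(d,b), marked(e,a), marked(e,d), ready(a,b), ready(e,e)}  (20 atoms)
goal ⊆ F2  ⇒  h_max = 2

2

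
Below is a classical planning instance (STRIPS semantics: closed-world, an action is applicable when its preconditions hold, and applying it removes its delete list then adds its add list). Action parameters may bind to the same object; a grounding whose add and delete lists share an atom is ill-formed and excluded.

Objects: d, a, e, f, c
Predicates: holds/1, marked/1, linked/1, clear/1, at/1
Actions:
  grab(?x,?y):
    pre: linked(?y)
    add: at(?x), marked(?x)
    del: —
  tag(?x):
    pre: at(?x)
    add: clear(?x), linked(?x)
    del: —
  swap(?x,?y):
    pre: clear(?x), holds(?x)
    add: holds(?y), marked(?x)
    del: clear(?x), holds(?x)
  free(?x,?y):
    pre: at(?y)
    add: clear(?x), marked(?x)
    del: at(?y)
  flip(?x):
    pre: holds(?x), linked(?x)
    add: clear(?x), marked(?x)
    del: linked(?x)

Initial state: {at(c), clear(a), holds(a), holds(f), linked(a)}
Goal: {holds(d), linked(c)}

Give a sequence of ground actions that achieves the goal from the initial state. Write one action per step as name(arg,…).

tag(c); swap(a,d)

1. tag(c)  →  {at(c), clear(a), clear(c), holds(a), holds(f), linked(a), linked(c)}
2. swap(a,d)  →  {at(c), clear(c), holds(d), holds(f), linked(a), linked(c), marked(a)}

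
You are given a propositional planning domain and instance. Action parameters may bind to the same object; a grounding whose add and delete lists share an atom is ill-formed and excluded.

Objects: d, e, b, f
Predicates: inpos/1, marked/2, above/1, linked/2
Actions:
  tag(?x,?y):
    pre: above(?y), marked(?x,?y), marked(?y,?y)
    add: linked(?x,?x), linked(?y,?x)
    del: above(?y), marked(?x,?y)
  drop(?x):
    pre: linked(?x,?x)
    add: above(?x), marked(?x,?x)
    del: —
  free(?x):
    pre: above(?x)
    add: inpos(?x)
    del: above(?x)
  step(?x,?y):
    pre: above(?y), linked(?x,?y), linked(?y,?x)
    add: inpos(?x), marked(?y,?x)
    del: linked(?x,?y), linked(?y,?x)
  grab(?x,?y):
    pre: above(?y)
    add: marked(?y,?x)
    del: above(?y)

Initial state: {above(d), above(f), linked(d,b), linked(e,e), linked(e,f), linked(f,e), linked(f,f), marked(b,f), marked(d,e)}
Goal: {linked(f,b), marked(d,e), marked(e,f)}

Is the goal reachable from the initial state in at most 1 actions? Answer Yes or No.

1. drop(e)  →  {above(d), above(e), above(f), linked(d,b), linked(e,e), linked(e,f), linked(f,e), linked(f,f), marked(b,f), marked(d,e), marked(e,e)}
2. drop(f)  →  {above(d), above(e), above(f), linked(d,b), linked(e,e), linked(e,f), linked(f,e), linked(f,f), marked(b,f), marked(d,e), marked(e,e), marked(f,f)}
3. tag(b,f)  →  {above(d), above(e), linked(b,b), linked(d,b), linked(e,e), linked(e,f), linked(f,b), linked(f,e), linked(f,f), marked(d,e), marked(e,e), marked(f,f)}
4. step(f,e)  →  {above(d), above(e), inpos(f), linked(b,b), linked(d,b), linked(e,e), linked(f,b), linked(f,f), marked(d,e), marked(e,e), marked(e,f), marked(f,f)}
optimal plan length = 4; 4 > 1

No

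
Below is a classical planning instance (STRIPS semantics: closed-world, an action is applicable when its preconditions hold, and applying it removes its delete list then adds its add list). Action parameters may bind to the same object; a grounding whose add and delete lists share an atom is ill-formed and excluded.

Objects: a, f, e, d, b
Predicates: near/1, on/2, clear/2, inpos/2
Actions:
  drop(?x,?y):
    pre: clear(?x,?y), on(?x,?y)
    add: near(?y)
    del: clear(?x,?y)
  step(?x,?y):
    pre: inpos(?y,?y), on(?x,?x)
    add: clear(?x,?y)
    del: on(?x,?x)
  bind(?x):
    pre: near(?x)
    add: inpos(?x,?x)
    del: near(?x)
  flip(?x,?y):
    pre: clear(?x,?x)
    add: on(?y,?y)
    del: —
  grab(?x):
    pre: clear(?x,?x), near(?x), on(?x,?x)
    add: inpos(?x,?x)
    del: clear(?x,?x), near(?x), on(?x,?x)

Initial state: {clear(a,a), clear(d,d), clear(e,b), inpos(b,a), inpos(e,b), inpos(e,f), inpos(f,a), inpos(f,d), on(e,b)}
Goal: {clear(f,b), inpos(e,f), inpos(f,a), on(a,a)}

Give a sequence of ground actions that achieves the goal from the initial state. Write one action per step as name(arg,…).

drop(e,b); bind(b); flip(a,a); flip(a,f); step(f,b)

1. drop(e,b)  →  {clear(a,a), clear(d,d), inpos(b,a), inpos(e,b), inpos(e,f), inpos(f,a), inpos(f,d), near(b), on(e,b)}
2. bind(b)  →  {clear(a,a), clear(d,d), inpos(b,a), inpos(b,b), inpos(e,b), inpos(e,f), inpos(f,a), inpos(f,d), on(e,b)}
3. flip(a,a)  →  {clear(a,a), clear(d,d), inpos(b,a), inpos(b,b), inpos(e,b), inpos(e,f), inpos(f,a), inpos(f,d), on(a,a), on(e,b)}
4. flip(a,f)  →  {clear(a,a), clear(d,d), inpos(b,a), inpos(b,b), inpos(e,b), inpos(e,f), inpos(f,a), inpos(f,d), on(a,a), on(e,b), on(f,f)}
5. step(f,b)  →  {clear(a,a), clear(d,d), clear(f,b), inpos(b,a), inpos(b,b), inpos(e,b), inpos(e,f), inpos(f,a), inpos(f,d), on(a,a), on(e,b)}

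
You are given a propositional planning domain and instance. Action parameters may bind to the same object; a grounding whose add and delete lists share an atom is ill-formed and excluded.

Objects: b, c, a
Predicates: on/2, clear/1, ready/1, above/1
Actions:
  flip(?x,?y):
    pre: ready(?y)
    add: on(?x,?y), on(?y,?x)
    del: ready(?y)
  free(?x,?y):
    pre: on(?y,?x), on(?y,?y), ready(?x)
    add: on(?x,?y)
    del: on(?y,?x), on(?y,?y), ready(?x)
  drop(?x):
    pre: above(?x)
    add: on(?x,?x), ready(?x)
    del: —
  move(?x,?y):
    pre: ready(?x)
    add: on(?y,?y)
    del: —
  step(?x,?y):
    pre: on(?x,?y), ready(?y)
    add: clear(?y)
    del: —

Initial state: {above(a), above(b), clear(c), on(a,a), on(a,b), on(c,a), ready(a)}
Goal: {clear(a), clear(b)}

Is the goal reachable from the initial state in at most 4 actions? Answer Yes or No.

Yes

1. drop(b)  →  {above(a), above(b), clear(c), on(a,a), on(a,b), on(b,b), on(c,a), ready(a), ready(b)}
2. step(b,b)  →  {above(a), above(b), clear(b), clear(c), on(a,a), on(a,b), on(b,b), on(c,a), ready(a), ready(b)}
3. step(c,a)  →  {above(a), above(b), clear(a), clear(b), clear(c), on(a,a), on(a,b), on(b,b), on(c,a), ready(a), ready(b)}
optimal plan length = 3; 3 ≤ 4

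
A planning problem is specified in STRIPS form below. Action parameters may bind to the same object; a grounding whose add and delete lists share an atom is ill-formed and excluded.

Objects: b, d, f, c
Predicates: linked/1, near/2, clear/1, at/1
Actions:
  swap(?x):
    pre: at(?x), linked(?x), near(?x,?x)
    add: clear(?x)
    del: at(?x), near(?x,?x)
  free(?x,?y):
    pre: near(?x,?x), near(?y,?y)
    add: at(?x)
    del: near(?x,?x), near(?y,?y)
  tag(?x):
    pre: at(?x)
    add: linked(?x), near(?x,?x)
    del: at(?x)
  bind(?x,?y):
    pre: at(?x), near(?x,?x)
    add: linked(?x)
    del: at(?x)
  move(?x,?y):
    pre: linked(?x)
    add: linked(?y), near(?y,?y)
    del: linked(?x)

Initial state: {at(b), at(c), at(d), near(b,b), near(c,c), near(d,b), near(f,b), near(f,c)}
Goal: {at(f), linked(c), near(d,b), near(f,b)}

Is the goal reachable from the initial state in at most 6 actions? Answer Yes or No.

Yes

1. tag(b)  →  {at(c), at(d), linked(b), near(b,b), near(c,c), near(d,b), near(f,b), near(f,c)}
2. tag(c)  →  {at(d), linked(b), linked(c), near(b,b), near(c,c), near(d,b), near(f,b), near(f,c)}
3. move(b,f)  →  {at(d), linked(c), linked(f), near(b,b), near(c,c), near(d,b), near(f,b), near(f,c), near(f,f)}
4. free(f,b)  →  {at(d), at(f), linked(c), linked(f), near(c,c), near(d,b), near(f,b), near(f,c)}
optimal plan length = 4; 4 ≤ 6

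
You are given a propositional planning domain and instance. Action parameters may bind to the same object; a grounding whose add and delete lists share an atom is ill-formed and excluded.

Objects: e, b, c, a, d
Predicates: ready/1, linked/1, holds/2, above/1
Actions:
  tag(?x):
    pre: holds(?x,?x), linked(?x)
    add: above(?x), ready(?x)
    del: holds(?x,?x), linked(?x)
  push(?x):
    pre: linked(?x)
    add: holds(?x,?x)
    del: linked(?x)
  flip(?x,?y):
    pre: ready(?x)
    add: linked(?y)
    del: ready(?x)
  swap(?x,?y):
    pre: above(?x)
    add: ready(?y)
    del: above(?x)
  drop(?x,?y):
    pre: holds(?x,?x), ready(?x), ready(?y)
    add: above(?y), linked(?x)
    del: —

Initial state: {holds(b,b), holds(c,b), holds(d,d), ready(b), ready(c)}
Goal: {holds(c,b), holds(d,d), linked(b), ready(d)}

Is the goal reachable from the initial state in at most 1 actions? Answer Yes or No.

No

1. drop(b,b)  →  {above(b), holds(b,b), holds(c,b), holds(d,d), linked(b), ready(b), ready(c)}
2. swap(b,d)  →  {holds(b,b), holds(c,b), holds(d,d), linked(b), ready(b), ready(c), ready(d)}
optimal plan length = 2; 2 > 1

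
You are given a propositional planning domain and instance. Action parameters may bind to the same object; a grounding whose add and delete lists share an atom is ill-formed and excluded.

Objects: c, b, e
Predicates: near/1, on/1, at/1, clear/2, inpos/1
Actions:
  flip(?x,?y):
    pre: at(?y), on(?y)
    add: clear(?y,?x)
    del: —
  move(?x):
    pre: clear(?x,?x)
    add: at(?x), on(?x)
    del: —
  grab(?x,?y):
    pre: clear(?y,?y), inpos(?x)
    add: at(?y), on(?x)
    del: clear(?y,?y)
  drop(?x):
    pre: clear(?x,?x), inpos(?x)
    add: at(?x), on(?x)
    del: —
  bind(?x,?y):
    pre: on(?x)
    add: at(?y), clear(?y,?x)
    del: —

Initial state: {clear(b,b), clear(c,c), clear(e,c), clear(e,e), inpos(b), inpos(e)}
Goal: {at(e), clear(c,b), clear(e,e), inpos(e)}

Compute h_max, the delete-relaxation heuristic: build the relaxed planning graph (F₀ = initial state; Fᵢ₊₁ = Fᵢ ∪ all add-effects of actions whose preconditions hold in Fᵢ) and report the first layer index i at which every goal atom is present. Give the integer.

F0 = init (6 atoms)
F1 = F0 ∪ {at(b), at(c), at(e), on(b), on(c), on(e)}  (12 atoms)
F2 = F1 ∪ {clear(b,c), clear(b,e), clear(c,b), clear(c,e), clear(e,b)}  (17 atoms)
goal ⊆ F2  ⇒  h_max = 2

2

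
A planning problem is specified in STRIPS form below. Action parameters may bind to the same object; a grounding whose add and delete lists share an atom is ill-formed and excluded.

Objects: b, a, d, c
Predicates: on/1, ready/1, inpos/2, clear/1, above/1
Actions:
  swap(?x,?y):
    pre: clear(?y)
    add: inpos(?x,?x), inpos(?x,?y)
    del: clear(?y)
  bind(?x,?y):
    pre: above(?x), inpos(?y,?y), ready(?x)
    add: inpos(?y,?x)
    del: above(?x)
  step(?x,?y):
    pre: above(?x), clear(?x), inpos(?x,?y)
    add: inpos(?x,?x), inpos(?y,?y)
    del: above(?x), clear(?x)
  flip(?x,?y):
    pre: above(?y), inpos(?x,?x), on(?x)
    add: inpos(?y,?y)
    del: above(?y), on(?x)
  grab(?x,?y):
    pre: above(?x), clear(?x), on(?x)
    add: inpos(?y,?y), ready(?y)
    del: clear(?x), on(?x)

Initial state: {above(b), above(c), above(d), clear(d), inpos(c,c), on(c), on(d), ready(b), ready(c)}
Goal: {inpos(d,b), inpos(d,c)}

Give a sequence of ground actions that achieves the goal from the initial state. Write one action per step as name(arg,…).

1. swap(d,d)  →  {above(b), above(c), above(d), inpos(c,c), inpos(d,d), on(c), on(d), ready(b), ready(c)}
2. bind(b,d)  →  {above(c), above(d), inpos(c,c), inpos(d,b), inpos(d,d), on(c), on(d), ready(b), ready(c)}
3. bind(c,d)  →  {above(d), inpos(c,c), inpos(d,b), inpos(d,c), inpos(d,d), on(c), on(d), ready(b), ready(c)}

swap(d,d); bind(b,d); bind(c,d)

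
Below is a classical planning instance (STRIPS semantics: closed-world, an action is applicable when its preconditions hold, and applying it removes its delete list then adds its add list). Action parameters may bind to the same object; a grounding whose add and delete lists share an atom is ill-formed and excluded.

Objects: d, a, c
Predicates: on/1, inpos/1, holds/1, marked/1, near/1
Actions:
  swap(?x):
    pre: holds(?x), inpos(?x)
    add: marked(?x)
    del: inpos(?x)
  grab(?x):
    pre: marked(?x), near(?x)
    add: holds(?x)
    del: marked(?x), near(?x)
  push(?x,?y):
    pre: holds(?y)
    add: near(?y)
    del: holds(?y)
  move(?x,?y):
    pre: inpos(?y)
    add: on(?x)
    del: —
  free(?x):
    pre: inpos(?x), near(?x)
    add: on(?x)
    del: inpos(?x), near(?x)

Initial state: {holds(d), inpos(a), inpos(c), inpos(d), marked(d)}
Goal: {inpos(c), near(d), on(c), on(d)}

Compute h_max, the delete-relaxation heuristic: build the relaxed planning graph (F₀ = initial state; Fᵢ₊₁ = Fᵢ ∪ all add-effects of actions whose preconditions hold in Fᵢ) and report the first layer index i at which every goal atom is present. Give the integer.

1

F0 = init (5 atoms)
F1 = F0 ∪ {near(d), on(a), on(c), on(d)}  (9 atoms)
goal ⊆ F1  ⇒  h_max = 1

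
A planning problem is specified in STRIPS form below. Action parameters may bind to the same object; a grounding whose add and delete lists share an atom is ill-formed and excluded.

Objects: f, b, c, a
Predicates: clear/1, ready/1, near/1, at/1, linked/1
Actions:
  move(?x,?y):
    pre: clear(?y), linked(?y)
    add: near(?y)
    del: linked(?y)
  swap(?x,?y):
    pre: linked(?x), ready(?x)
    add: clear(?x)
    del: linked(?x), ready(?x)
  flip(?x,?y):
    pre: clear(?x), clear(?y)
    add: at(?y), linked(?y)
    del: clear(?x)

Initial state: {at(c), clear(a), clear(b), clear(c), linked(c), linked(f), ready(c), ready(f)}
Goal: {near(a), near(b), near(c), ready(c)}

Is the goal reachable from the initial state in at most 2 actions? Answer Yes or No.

1. move(f,c)  →  {at(c), clear(a), clear(b), clear(c), linked(f), near(c), ready(c), ready(f)}
2. flip(c,b)  →  {at(b), at(c), clear(a), clear(b), linked(b), linked(f), near(c), ready(c), ready(f)}
3. move(f,b)  →  {at(b), at(c), clear(a), clear(b), linked(f), near(b), near(c), ready(c), ready(f)}
4. flip(b,a)  →  {at(a), at(b), at(c), clear(a), linked(a), linked(f), near(b), near(c), ready(c), ready(f)}
5. move(f,a)  →  {at(a), at(b), at(c), clear(a), linked(f), near(a), near(b), near(c), ready(c), ready(f)}
optimal plan length = 5; 5 > 2

No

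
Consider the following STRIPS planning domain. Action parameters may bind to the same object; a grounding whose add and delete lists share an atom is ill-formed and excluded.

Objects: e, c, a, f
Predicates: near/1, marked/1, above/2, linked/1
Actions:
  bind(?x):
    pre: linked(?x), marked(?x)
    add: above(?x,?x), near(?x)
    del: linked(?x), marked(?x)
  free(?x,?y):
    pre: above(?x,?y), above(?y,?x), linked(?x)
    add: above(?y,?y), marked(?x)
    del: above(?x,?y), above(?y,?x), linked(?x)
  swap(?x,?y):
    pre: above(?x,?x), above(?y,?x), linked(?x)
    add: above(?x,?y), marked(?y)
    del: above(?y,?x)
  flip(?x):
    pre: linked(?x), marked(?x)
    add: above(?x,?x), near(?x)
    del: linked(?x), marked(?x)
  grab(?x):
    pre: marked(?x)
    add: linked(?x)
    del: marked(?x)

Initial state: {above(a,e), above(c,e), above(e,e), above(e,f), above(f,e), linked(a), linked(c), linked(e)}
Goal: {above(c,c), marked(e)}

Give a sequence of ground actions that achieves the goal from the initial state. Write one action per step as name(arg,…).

swap(e,c); bind(c); free(e,f)

1. swap(e,c)  →  {above(a,e), above(e,c), above(e,e), above(e,f), above(f,e), linked(a), linked(c), linked(e), marked(c)}
2. bind(c)  →  {above(a,e), above(c,c), above(e,c), above(e,e), above(e,f), above(f,e), linked(a), linked(e), near(c)}
3. free(e,f)  →  {above(a,e), above(c,c), above(e,c), above(e,e), above(f,f), linked(a), marked(e), near(c)}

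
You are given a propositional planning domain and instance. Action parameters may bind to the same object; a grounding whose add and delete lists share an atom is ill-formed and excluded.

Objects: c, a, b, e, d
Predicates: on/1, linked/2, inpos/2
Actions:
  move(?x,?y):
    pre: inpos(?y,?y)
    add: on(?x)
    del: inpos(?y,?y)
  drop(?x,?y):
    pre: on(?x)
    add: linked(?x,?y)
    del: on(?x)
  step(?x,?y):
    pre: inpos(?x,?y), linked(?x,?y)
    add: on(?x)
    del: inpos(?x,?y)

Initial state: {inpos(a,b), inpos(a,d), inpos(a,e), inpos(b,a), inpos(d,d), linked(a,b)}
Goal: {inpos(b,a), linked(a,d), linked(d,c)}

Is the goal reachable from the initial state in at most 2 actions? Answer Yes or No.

1. move(d,d)  →  {inpos(a,b), inpos(a,d), inpos(a,e), inpos(b,a), linked(a,b), on(d)}
2. drop(d,c)  →  {inpos(a,b), inpos(a,d), inpos(a,e), inpos(b,a), linked(a,b), linked(d,c)}
3. step(a,b)  →  {inpos(a,d), inpos(a,e), inpos(b,a), linked(a,b), linked(d,c), on(a)}
4. drop(a,d)  →  {inpos(a,d), inpos(a,e), inpos(b,a), linked(a,b), linked(a,d), linked(d,c)}
optimal plan length = 4; 4 > 2

No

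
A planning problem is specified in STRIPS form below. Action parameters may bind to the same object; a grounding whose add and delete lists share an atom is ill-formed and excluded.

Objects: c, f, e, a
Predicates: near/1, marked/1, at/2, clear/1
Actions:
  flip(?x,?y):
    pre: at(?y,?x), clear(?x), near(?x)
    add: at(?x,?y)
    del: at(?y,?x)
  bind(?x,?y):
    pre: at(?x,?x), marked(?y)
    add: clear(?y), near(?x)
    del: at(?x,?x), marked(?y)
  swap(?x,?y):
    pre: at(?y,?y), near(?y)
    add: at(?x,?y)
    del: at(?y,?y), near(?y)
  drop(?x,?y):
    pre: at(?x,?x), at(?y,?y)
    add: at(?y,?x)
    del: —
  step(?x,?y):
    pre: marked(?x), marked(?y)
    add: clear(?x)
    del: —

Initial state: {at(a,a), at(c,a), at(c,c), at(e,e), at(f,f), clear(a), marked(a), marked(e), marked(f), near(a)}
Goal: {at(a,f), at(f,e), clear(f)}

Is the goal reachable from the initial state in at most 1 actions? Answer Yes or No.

No

1. bind(c,f)  →  {at(a,a), at(c,a), at(e,e), at(f,f), clear(a), clear(f), marked(a), marked(e), near(a), near(c)}
2. drop(f,a)  →  {at(a,a), at(a,f), at(c,a), at(e,e), at(f,f), clear(a), clear(f), marked(a), marked(e), near(a), near(c)}
3. drop(e,f)  →  {at(a,a), at(a,f), at(c,a), at(e,e), at(f,e), at(f,f), clear(a), clear(f), marked(a), marked(e), near(a), near(c)}
optimal plan length = 3; 3 > 1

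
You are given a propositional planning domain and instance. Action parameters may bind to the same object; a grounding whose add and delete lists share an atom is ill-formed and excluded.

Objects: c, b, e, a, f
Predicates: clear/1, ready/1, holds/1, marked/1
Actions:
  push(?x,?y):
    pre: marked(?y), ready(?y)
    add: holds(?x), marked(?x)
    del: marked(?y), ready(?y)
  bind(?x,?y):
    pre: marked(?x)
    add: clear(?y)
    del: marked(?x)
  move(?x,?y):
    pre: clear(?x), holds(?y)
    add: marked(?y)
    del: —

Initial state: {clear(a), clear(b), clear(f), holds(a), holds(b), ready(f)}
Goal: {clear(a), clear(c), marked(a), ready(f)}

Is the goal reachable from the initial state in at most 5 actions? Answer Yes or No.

Yes

1. move(b,b)  →  {clear(a), clear(b), clear(f), holds(a), holds(b), marked(b), ready(f)}
2. bind(b,c)  →  {clear(a), clear(b), clear(c), clear(f), holds(a), holds(b), ready(f)}
3. move(c,a)  →  {clear(a), clear(b), clear(c), clear(f), holds(a), holds(b), marked(a), ready(f)}
optimal plan length = 3; 3 ≤ 5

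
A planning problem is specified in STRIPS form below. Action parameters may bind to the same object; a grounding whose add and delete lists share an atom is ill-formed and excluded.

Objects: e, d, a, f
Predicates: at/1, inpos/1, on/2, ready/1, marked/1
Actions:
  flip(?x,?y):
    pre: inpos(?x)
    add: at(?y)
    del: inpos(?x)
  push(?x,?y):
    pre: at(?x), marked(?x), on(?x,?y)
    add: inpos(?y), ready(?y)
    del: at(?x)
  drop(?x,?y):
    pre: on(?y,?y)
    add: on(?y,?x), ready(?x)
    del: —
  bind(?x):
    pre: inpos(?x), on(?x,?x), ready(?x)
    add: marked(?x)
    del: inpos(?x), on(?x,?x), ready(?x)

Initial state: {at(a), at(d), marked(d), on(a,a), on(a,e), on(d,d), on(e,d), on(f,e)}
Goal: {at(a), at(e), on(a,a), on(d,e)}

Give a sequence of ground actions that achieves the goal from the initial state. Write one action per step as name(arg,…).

1. push(d,d)  →  {at(a), inpos(d), marked(d), on(a,a), on(a,e), on(d,d), on(e,d), on(f,e), ready(d)}
2. flip(d,e)  →  {at(a), at(e), marked(d), on(a,a), on(a,e), on(d,d), on(e,d), on(f,e), ready(d)}
3. drop(e,d)  →  {at(a), at(e), marked(d), on(a,a), on(a,e), on(d,d), on(d,e), on(e,d), on(f,e), ready(d), ready(e)}

push(d,d); flip(d,e); drop(e,d)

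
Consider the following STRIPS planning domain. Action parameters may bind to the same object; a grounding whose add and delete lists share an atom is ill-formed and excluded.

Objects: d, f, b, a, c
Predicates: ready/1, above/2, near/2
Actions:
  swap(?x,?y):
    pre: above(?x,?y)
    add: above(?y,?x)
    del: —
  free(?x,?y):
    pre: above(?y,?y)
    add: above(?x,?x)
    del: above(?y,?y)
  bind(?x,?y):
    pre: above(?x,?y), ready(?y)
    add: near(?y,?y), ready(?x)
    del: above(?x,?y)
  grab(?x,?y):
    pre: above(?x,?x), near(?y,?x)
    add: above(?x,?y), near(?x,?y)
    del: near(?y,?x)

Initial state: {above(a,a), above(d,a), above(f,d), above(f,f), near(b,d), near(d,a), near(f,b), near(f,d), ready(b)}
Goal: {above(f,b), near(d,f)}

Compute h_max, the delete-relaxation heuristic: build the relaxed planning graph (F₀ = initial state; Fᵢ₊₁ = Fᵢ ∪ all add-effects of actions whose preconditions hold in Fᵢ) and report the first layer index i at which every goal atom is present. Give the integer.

3

F0 = init (9 atoms)
F1 = F0 ∪ {above(a,d), above(b,b), above(c,c), above(d,d), above(d,f), near(a,d)}  (15 atoms)
F2 = F1 ∪ {above(b,f), above(d,b), near(b,b), near(b,f), near(d,b), near(d,f)}  (21 atoms)
F3 = F2 ∪ {above(b,d), above(f,b), ready(d)}  (24 atoms)
goal ⊆ F3  ⇒  h_max = 3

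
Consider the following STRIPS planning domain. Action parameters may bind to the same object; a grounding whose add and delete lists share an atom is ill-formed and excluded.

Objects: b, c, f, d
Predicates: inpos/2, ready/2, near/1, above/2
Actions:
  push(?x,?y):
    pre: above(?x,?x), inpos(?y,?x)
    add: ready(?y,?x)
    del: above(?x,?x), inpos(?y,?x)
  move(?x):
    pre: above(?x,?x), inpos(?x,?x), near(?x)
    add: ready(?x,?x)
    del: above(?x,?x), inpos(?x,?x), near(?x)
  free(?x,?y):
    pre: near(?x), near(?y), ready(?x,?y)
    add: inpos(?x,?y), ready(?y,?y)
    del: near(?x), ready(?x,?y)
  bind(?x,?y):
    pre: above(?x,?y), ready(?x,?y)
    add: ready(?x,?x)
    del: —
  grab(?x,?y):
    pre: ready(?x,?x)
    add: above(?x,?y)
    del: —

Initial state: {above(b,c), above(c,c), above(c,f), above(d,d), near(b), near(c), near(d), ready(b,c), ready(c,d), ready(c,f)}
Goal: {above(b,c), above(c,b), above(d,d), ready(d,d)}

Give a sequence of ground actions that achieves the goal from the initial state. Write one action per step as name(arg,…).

1. free(b,c)  →  {above(b,c), above(c,c), above(c,f), above(d,d), inpos(b,c), near(c), near(d), ready(c,c), ready(c,d), ready(c,f)}
2. free(c,d)  →  {above(b,c), above(c,c), above(c,f), above(d,d), inpos(b,c), inpos(c,d), near(d), ready(c,c), ready(c,f), ready(d,d)}
3. grab(c,b)  →  {above(b,c), above(c,b), above(c,c), above(c,f), above(d,d), inpos(b,c), inpos(c,d), near(d), ready(c,c), ready(c,f), ready(d,d)}

free(b,c); free(c,d); grab(c,b)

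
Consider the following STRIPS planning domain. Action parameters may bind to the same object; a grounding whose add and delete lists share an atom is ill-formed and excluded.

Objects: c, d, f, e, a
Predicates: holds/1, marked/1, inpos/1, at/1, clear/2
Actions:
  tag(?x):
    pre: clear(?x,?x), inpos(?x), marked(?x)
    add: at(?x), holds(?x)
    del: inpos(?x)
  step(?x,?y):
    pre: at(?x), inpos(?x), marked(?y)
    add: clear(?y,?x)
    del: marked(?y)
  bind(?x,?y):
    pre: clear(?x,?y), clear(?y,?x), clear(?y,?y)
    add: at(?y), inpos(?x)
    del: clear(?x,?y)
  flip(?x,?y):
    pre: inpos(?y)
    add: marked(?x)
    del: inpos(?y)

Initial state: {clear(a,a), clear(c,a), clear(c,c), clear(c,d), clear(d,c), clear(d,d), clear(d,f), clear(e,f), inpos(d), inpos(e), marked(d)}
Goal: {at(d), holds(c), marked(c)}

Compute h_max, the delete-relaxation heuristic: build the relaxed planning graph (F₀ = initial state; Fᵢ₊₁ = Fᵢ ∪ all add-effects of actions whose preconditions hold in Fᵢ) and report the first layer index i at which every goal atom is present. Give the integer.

2

F0 = init (11 atoms)
F1 = F0 ∪ {at(a), at(c), at(d), holds(d), inpos(a), inpos(c), marked(a), marked(c), marked(e), marked(f)}  (21 atoms)
F2 = F1 ∪ {clear(a,c), clear(a,d), clear(d,a), clear(e,a), clear(e,c), clear(e,d), clear(f,a), clear(f,c), clear(f,d), holds(a), holds(c)}  (32 atoms)
goal ⊆ F2  ⇒  h_max = 2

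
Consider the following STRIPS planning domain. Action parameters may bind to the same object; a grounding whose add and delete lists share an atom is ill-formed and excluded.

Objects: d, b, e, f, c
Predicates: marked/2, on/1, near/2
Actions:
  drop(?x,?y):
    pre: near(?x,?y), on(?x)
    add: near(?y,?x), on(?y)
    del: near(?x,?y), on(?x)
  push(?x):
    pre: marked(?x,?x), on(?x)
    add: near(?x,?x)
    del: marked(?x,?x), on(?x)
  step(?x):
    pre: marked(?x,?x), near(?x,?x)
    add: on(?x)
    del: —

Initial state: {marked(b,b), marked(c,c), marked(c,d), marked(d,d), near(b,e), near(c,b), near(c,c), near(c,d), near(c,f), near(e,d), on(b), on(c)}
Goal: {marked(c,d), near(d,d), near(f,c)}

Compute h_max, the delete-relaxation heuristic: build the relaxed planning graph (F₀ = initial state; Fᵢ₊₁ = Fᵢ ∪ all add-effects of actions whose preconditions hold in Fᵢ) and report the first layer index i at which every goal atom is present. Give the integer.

F0 = init (12 atoms)
F1 = F0 ∪ {near(b,b), near(b,c), near(d,c), near(e,b), near(f,c), on(d), on(e), on(f)}  (20 atoms)
F2 = F1 ∪ {near(d,d), near(d,e)}  (22 atoms)
goal ⊆ F2  ⇒  h_max = 2

2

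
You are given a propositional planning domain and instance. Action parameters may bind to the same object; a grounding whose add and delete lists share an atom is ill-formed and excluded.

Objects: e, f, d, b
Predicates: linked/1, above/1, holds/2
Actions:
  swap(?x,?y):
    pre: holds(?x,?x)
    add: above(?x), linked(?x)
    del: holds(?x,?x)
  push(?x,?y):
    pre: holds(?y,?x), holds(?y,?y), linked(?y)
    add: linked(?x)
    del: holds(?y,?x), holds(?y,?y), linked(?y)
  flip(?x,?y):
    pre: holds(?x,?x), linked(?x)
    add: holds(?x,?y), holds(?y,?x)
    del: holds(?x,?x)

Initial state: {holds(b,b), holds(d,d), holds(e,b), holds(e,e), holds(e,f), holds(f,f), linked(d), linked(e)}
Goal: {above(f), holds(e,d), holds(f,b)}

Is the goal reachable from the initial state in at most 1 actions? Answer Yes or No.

1. swap(f,e)  →  {above(f), holds(b,b), holds(d,d), holds(e,b), holds(e,e), holds(e,f), linked(d), linked(e), linked(f)}
2. push(b,e)  →  {above(f), holds(b,b), holds(d,d), holds(e,f), linked(b), linked(d), linked(f)}
3. flip(d,e)  →  {above(f), holds(b,b), holds(d,e), holds(e,d), holds(e,f), linked(b), linked(d), linked(f)}
4. flip(b,f)  →  {above(f), holds(b,f), holds(d,e), holds(e,d), holds(e,f), holds(f,b), linked(b), linked(d), linked(f)}
optimal plan length = 4; 4 > 1

No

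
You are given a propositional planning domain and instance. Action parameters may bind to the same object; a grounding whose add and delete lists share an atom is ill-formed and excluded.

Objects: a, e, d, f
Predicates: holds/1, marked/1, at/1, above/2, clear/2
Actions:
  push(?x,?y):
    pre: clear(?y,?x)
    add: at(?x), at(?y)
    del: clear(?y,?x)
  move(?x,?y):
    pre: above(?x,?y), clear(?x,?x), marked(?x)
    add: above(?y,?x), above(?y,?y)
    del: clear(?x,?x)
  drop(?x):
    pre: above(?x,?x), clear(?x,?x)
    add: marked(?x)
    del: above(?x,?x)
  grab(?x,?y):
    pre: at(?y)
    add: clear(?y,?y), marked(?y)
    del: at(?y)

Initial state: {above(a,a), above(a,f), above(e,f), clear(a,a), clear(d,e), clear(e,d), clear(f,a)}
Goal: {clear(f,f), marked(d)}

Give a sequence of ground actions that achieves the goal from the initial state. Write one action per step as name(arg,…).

1. push(a,f)  →  {above(a,a), above(a,f), above(e,f), at(a), at(f), clear(a,a), clear(d,e), clear(e,d)}
2. push(e,d)  →  {above(a,a), above(a,f), above(e,f), at(a), at(d), at(e), at(f), clear(a,a), clear(e,d)}
3. grab(a,d)  →  {above(a,a), above(a,f), above(e,f), at(a), at(e), at(f), clear(a,a), clear(d,d), clear(e,d), marked(d)}
4. grab(a,f)  →  {above(a,a), above(a,f), above(e,f), at(a), at(e), clear(a,a), clear(d,d), clear(e,d), clear(f,f), marked(d), marked(f)}

push(a,f); push(e,d); grab(a,d); grab(a,f)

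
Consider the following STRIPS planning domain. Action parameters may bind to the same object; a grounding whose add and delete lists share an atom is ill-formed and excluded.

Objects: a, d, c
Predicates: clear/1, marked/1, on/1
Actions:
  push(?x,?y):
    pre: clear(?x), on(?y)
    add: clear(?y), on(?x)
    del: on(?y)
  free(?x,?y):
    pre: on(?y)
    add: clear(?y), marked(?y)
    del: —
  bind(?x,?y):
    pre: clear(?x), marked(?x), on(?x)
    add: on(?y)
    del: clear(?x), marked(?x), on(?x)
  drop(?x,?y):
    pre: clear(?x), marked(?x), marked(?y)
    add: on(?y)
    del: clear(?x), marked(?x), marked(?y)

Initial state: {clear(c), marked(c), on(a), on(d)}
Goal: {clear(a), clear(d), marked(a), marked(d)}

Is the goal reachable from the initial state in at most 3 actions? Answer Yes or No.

Yes

1. free(a,a)  →  {clear(a), clear(c), marked(a), marked(c), on(a), on(d)}
2. free(a,d)  →  {clear(a), clear(c), clear(d), marked(a), marked(c), marked(d), on(a), on(d)}
optimal plan length = 2; 2 ≤ 3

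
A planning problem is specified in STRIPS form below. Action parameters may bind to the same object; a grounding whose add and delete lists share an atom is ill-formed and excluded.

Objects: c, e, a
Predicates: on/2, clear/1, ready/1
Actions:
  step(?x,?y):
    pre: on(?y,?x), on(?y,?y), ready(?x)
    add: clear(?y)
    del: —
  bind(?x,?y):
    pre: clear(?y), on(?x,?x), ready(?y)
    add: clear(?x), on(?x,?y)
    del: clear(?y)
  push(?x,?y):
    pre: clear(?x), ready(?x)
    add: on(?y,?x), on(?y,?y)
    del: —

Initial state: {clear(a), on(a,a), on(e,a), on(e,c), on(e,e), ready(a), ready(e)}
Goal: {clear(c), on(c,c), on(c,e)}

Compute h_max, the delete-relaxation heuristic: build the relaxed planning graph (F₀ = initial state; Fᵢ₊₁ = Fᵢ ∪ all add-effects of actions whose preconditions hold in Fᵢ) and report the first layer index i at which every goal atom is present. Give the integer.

2

F0 = init (7 atoms)
F1 = F0 ∪ {clear(e), on(c,a), on(c,c)}  (10 atoms)
F2 = F1 ∪ {clear(c), on(a,e), on(c,e)}  (13 atoms)
goal ⊆ F2  ⇒  h_max = 2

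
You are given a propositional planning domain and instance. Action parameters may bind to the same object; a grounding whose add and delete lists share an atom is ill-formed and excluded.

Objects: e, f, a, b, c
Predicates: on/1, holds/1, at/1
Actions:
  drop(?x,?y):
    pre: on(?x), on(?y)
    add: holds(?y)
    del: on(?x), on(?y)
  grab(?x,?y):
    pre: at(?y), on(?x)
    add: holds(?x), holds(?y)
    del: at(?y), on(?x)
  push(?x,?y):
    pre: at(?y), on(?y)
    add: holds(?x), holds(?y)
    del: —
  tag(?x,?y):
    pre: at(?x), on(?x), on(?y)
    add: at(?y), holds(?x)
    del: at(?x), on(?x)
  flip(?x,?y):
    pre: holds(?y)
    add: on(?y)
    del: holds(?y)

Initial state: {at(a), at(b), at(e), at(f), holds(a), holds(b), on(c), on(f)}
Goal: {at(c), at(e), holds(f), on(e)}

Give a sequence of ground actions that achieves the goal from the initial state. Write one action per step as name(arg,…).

push(e,f); tag(f,c); flip(e,e)

1. push(e,f)  →  {at(a), at(b), at(e), at(f), holds(a), holds(b), holds(e), holds(f), on(c), on(f)}
2. tag(f,c)  →  {at(a), at(b), at(c), at(e), holds(a), holds(b), holds(e), holds(f), on(c)}
3. flip(e,e)  →  {at(a), at(b), at(c), at(e), holds(a), holds(b), holds(f), on(c), on(e)}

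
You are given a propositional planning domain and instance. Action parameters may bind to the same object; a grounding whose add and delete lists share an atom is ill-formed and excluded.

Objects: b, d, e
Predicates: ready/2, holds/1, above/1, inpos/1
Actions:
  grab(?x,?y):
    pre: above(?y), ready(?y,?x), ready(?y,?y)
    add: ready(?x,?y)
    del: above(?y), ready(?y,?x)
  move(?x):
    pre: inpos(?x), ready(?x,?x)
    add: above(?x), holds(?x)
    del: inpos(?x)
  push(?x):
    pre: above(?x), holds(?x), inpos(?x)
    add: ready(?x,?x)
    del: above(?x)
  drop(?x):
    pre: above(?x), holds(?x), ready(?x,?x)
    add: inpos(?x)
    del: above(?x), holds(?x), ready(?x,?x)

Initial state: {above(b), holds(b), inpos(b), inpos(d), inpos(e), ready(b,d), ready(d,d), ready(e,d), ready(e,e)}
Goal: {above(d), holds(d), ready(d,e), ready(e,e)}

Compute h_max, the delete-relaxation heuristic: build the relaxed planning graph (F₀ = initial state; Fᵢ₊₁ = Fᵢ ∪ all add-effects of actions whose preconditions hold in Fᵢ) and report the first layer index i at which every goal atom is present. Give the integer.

2

F0 = init (9 atoms)
F1 = F0 ∪ {above(d), above(e), holds(d), holds(e), ready(b,b)}  (14 atoms)
F2 = F1 ∪ {ready(d,b), ready(d,e)}  (16 atoms)
goal ⊆ F2  ⇒  h_max = 2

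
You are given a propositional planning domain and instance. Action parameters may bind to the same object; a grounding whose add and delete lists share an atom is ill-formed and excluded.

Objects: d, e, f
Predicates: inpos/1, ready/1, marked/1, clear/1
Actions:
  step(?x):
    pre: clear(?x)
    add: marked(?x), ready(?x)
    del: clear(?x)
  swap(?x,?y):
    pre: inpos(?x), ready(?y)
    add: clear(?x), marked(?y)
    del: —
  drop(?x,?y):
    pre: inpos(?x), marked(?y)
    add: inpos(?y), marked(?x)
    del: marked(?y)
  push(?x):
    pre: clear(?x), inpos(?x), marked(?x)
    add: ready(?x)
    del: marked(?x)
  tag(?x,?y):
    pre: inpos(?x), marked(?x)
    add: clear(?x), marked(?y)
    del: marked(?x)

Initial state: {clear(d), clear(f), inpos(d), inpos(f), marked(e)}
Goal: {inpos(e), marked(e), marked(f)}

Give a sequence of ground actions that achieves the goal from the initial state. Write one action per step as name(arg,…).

1. step(d)  →  {clear(f), inpos(d), inpos(f), marked(d), marked(e), ready(d)}
2. drop(f,e)  →  {clear(f), inpos(d), inpos(e), inpos(f), marked(d), marked(f), ready(d)}
3. drop(e,d)  →  {clear(f), inpos(d), inpos(e), inpos(f), marked(e), marked(f), ready(d)}

step(d); drop(f,e); drop(e,d)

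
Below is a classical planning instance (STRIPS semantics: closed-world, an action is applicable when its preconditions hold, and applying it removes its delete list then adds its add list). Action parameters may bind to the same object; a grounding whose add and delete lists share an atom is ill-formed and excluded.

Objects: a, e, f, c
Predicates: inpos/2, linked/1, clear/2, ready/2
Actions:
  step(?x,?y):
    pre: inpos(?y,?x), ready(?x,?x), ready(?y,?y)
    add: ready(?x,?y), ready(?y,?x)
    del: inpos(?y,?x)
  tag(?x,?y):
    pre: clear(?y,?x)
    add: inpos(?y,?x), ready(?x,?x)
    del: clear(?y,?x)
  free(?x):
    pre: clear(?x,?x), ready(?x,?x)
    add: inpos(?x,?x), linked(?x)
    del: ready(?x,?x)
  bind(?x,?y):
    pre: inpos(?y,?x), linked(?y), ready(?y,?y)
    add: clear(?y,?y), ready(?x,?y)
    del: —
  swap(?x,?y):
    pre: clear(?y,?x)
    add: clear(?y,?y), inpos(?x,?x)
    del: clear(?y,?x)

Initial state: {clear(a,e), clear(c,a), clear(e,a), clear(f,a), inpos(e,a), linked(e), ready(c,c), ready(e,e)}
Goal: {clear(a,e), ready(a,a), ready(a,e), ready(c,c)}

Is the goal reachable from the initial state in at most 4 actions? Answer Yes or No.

1. tag(a,e)  →  {clear(a,e), clear(c,a), clear(f,a), inpos(e,a), linked(e), ready(a,a), ready(c,c), ready(e,e)}
2. step(a,e)  →  {clear(a,e), clear(c,a), clear(f,a), linked(e), ready(a,a), ready(a,e), ready(c,c), ready(e,a), ready(e,e)}
optimal plan length = 2; 2 ≤ 4

Yes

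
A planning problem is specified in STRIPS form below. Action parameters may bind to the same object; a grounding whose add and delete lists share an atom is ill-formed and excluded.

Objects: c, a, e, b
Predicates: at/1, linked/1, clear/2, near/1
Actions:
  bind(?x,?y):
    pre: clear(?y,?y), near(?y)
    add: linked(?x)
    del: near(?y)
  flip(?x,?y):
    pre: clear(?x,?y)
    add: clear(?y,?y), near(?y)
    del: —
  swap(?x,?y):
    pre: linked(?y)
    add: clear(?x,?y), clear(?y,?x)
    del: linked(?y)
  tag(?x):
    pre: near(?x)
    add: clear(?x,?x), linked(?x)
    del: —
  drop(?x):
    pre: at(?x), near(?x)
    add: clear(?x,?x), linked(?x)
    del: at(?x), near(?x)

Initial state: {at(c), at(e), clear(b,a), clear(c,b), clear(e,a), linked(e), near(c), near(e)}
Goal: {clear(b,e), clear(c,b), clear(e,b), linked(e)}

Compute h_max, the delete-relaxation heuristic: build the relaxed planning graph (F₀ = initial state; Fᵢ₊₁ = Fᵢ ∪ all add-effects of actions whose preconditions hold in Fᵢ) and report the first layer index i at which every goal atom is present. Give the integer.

1

F0 = init (8 atoms)
F1 = F0 ∪ {clear(a,a), clear(a,e), clear(b,b), clear(b,e), clear(c,c), clear(c,e), clear(e,b), clear(e,c), clear(e,e), linked(c), near(a), near(b)}  (20 atoms)
goal ⊆ F1  ⇒  h_max = 1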